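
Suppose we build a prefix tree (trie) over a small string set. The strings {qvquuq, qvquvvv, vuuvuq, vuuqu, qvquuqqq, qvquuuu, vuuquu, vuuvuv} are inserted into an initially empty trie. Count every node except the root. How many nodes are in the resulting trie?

Trace insertions, counting only characters that open a new branch:
  "qvquuq" → 6 new (q, v, q, u, u, q)
  "qvquvvv" → prefix "qvqu" already present; 3 new (v, v, v)
  "vuuvuq" → 6 new (v, u, u, v, u, q)
  "vuuqu" → prefix "vuu" already present; 2 new (q, u)
  "qvquuqqq" → prefix "qvquuq" already present; 2 new (q, q)
  "qvquuuu" → prefix "qvquu" already present; 2 new (u, u)
  "vuuquu" → prefix "vuuqu" already present; 1 new (u)
  "vuuvuv" → prefix "vuuvu" already present; 1 new (v)
Total nodes = 6 + 3 + 6 + 2 + 2 + 2 + 1 + 1 = 23

23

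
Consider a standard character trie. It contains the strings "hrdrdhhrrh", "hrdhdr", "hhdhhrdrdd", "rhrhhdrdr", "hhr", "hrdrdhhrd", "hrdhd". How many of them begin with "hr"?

Filter for entries beginning with "hr":
Words under "hr": hrdhd, hrdhdr, hrdrdhhrd, hrdrdhhrrh
Count: 4

4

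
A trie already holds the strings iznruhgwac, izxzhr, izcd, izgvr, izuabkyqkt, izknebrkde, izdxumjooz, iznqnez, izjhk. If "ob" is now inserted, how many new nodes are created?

Nothing in the trie begins with "o"; the whole of "ob" is new.
2 − 0 = 2 new nodes.

2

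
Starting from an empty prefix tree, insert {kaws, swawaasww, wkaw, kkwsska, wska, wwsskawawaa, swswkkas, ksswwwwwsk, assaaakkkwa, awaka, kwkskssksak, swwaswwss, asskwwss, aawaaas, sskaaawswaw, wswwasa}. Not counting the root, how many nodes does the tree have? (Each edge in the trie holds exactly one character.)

109

Count nodes per top-level branch (shared prefixes stored once):
  'a'-branch (aawaaas, assaaakkkwa, asskwwss, awaka): 26 nodes
  'k'-branch (kaws, kkwsska, ksswwwwwsk, kwkskssksak): 29 nodes
  's'-branch (sskaaawswaw, swawaasww, swswkkas, swwaswwss): 32 nodes
  'w'-branch (wkaw, wska, wswwasa, wwsskawawaa): 22 nodes
Sum: 109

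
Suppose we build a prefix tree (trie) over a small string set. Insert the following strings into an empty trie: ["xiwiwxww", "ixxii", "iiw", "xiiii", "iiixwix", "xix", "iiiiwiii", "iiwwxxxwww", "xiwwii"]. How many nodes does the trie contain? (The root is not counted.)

39

Count nodes per top-level branch (shared prefixes stored once):
  'i'-branch (iiiiwiii, iiixwix, iiw, iiwwxxxwww, ixxii): 24 nodes
  'x'-branch (xiiii, xiwiwxww, xiwwii, xix): 15 nodes
Sum: 39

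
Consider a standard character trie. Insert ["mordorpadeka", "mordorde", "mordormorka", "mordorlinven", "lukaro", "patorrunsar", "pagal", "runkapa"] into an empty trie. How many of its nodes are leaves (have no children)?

A leaf is a node with no children — equivalently, the end of a word that is not a proper prefix of any other stored word.
Those words: "lukaro", "mordorde", "mordorlinven", "mordormorka", "mordorpadeka", "pagal", "patorrunsar", "runkapa"
Leaf count: 8

8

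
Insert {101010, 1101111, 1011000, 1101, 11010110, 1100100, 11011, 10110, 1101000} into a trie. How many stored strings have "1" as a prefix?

Walk to "1"; the words in its subtree are exactly those with that prefix.
Matches: "101010", "10110", "1011000", "1100100", "1101", "1101000", "11010110", "11011", "1101111"
Count: 9

9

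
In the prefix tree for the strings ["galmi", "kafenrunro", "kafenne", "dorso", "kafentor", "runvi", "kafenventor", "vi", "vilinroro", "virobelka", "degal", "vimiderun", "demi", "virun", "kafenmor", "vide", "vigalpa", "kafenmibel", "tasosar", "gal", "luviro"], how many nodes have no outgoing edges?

A leaf is a node with no children — equivalently, the end of a word that is not a proper prefix of any other stored word.
Those words: "degal", "demi", "dorso", "galmi", "kafenmibel", "kafenmor", "kafenne", "kafenrunro", "kafentor", "kafenventor", "luviro", "runvi", "tasosar", "vide", "vigalpa", "vilinroro", "vimiderun", "virobelka", "virun"
Leaf count: 19

19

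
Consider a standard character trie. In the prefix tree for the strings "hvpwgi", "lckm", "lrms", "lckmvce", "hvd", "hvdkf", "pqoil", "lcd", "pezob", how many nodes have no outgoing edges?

7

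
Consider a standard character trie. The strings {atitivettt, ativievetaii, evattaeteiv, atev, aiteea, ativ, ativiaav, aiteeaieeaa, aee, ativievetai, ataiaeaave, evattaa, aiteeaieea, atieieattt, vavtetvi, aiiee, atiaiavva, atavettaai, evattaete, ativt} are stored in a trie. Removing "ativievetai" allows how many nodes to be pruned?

After clearing the end-marker at "ativievetai", prune upward until reaching a node still needed by another word.
Every node on "ativievetai" is still needed (e.g. by "ativievetaii"), so nothing is freed.
Nodes removed: 0

0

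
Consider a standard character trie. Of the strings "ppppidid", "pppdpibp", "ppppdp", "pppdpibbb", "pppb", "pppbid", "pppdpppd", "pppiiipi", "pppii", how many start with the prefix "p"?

9

Walk to "p"; the words in its subtree are exactly those with that prefix.
Matches: "pppb", "pppbid", "pppdpibbb", "pppdpibp", "pppdpppd", "pppii", "pppiiipi", "ppppdp", "ppppidid"
Count: 9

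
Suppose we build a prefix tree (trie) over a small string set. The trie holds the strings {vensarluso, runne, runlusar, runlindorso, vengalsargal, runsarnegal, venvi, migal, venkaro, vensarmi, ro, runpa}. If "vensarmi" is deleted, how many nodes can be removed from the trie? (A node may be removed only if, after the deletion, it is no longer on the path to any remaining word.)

2

Walk "vensarmi" from the leaf back toward the root, removing each node that no remaining word uses.
The suffix "mi" (2 nodes) is used only by "vensarmi"; the node for "vensar" still has the child "l", so pruning stops there.
Nodes removed: 2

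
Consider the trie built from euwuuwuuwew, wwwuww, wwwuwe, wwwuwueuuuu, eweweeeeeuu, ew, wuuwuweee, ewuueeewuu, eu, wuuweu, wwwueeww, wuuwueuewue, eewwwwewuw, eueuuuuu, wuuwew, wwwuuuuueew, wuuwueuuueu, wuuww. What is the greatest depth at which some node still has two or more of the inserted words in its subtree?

7

Equivalently: take the maximum, over all pairs, of their longest common prefix length.
"wuuwueuewue" and "wuuwueuuueu" agree on "wuuwueu" (7 characters) before diverging; nothing deeper is shared.
Longest shared-prefix length: 7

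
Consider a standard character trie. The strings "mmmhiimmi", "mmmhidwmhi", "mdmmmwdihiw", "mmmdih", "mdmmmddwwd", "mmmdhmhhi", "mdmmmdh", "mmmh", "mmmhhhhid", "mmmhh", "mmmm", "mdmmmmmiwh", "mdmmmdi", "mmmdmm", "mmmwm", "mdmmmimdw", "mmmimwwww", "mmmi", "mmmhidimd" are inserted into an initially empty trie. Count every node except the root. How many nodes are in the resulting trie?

67

Trace insertions, counting only characters that open a new branch:
  "mmmhiimmi" → 9 new (m, m, m, h, i, i, m, m, i)
  "mmmhidwmhi" → prefix "mmmhi" already present; 5 new (d, w, m, h, i)
  "mdmmmwdihiw" → prefix "m" already present; 10 new (d, m, m, m, w, d, i, h, i, w)
  "mmmdih" → prefix "mmm" already present; 3 new (d, i, h)
  "mdmmmddwwd" → prefix "mdmmm" already present; 5 new (d, d, w, w, d)
  "mmmdhmhhi" → prefix "mmmd" already present; 5 new (h, m, h, h, i)
  "mdmmmdh" → prefix "mdmmmd" already present; 1 new (h)
  "mmmh" → prefix "mmmh" already present; 0 new (none)
  "mmmhhhhid" → prefix "mmmh" already present; 5 new (h, h, h, i, d)
  "mmmhh" → prefix "mmmhh" already present; 0 new (none)
  "mmmm" → prefix "mmm" already present; 1 new (m)
  "mdmmmmmiwh" → prefix "mdmmm" already present; 5 new (m, m, i, w, h)
  "mdmmmdi" → prefix "mdmmmd" already present; 1 new (i)
  "mmmdmm" → prefix "mmmd" already present; 2 new (m, m)
  "mmmwm" → prefix "mmm" already present; 2 new (w, m)
  "mdmmmimdw" → prefix "mdmmm" already present; 4 new (i, m, d, w)
  "mmmimwwww" → prefix "mmm" already present; 6 new (i, m, w, w, w, w)
  "mmmi" → prefix "mmmi" already present; 0 new (none)
  "mmmhidimd" → prefix "mmmhid" already present; 3 new (i, m, d)
Total nodes = 9 + 5 + 10 + 3 + 5 + 5 + 1 + 0 + 5 + 0 + 1 + 5 + 1 + 2 + 2 + 4 + 6 + 0 + 3 = 67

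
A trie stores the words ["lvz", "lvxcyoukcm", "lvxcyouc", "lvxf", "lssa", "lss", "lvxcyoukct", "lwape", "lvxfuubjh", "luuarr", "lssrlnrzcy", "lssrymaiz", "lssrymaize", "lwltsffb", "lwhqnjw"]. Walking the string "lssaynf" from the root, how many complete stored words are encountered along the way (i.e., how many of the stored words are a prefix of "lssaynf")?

Walk "lssaynf" from the root; an end-of-word marker is hit whenever a stored word is a prefix of "lssaynf".
Prefixes of the query that are stored words: "lss", "lssa"
Count: 2

2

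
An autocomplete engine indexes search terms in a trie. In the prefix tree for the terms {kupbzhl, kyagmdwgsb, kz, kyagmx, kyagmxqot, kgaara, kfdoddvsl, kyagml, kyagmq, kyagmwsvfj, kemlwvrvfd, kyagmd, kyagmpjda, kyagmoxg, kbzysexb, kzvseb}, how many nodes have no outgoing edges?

13

Leaves are exactly the stored words that no other stored word extends.
Those words: "kbzysexb", "kemlwvrvfd", "kfdoddvsl", "kgaara", "kupbzhl", "kyagmdwgsb", "kyagml", "kyagmoxg", "kyagmpjda", "kyagmq", "kyagmwsvfj", "kyagmxqot", "kzvseb"
Leaf count: 13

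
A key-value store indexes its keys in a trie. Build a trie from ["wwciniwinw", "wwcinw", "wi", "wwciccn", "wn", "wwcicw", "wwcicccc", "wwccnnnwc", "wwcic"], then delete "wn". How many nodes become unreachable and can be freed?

1

After clearing the end-marker at "wn", prune upward until reaching a node still needed by another word.
The suffix "n" (1 node) is used only by "wn"; the node for "w" still has the child "w", so pruning stops there.
Nodes removed: 1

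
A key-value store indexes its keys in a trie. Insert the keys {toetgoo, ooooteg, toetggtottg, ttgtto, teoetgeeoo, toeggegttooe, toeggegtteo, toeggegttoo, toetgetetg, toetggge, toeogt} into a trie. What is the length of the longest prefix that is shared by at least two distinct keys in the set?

11

The deepest shared node is where two words last agree before diverging.
"toeggegttoo" and "toeggegttooe" agree on "toeggegttoo" (11 characters) before diverging; nothing deeper is shared.
Longest shared-prefix length: 11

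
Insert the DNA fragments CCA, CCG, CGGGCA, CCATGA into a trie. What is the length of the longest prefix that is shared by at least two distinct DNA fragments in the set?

3

Look for the deepest trie node that still has at least two words in its subtree.
"CCA" and "CCATGA" agree on "CCA" (3 characters) before diverging; nothing deeper is shared.
Longest shared-prefix length: 3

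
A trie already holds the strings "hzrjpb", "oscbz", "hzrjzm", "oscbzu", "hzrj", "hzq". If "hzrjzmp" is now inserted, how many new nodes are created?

1

"hzrjzm" is already a path in the trie; the remaining "p" must be added.
Each of the 1 remaining characters creates one node.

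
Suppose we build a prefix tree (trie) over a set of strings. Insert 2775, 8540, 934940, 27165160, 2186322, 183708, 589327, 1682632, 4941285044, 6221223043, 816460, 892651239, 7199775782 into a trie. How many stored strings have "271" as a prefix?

Walk to "271"; the words in its subtree are exactly those with that prefix.
Matches: "27165160"
Count: 1

1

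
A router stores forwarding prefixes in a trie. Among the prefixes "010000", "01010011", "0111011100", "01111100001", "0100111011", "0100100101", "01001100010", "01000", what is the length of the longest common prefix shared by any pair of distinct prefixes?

Look for the deepest trie node that still has at least two words in its subtree.
"01001100010" and "0100111011" agree on "010011" (6 characters) before diverging; nothing deeper is shared.
Longest shared-prefix length: 6

6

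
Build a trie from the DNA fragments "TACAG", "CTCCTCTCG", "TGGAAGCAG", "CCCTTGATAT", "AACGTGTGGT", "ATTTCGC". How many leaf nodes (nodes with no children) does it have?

A leaf is a node with no children — equivalently, the end of a word that is not a proper prefix of any other stored word.
Those words: "AACGTGTGGT", "ATTTCGC", "CCCTTGATAT", "CTCCTCTCG", "TACAG", "TGGAAGCAG"
Leaf count: 6

6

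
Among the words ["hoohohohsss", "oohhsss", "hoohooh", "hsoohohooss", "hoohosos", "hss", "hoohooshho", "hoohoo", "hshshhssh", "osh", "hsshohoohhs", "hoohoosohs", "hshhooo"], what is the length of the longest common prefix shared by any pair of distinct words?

The deepest shared node is where two words last agree before diverging.
"hoohooshho" and "hoohoosohs" agree on "hoohoos" (7 characters) before diverging; nothing deeper is shared.
Longest shared-prefix length: 7

7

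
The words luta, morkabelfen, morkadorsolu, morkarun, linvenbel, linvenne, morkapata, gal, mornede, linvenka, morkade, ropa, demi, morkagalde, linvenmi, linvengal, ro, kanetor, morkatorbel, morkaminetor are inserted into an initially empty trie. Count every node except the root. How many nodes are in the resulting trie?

87

Trace insertions, counting only characters that open a new branch:
  "luta" → 4 new (l, u, t, a)
  "morkabelfen" → 11 new (m, o, r, k, a, b, e, l, f, e, n)
  "morkadorsolu" → prefix "morka" already present; 7 new (d, o, r, s, o, l, u)
  "morkarun" → prefix "morka" already present; 3 new (r, u, n)
  "linvenbel" → prefix "l" already present; 8 new (i, n, v, e, n, b, e, l)
  "linvenne" → prefix "linven" already present; 2 new (n, e)
  "morkapata" → prefix "morka" already present; 4 new (p, a, t, a)
  "gal" → 3 new (g, a, l)
  "mornede" → prefix "mor" already present; 4 new (n, e, d, e)
  "linvenka" → prefix "linven" already present; 2 new (k, a)
  "morkade" → prefix "morkad" already present; 1 new (e)
  "ropa" → 4 new (r, o, p, a)
  "demi" → 4 new (d, e, m, i)
  "morkagalde" → prefix "morka" already present; 5 new (g, a, l, d, e)
  "linvenmi" → prefix "linven" already present; 2 new (m, i)
  "linvengal" → prefix "linven" already present; 3 new (g, a, l)
  "ro" → prefix "ro" already present; 0 new (none)
  "kanetor" → 7 new (k, a, n, e, t, o, r)
  "morkatorbel" → prefix "morka" already present; 6 new (t, o, r, b, e, l)
  "morkaminetor" → prefix "morka" already present; 7 new (m, i, n, e, t, o, r)
Total nodes = 4 + 11 + 7 + 3 + 8 + 2 + 4 + 3 + 4 + 2 + 1 + 4 + 4 + 5 + 2 + 3 + 0 + 7 + 6 + 7 = 87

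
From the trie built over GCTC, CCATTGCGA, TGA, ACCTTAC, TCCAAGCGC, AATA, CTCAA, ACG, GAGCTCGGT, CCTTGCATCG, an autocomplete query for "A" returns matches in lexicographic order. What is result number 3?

ACG

Filter for "A…" and sort: "AATA", "ACCTTAC", "ACG"
Position 3: ACG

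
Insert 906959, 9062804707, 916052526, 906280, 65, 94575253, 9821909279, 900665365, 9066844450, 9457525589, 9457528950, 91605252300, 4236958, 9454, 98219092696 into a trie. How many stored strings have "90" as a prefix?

5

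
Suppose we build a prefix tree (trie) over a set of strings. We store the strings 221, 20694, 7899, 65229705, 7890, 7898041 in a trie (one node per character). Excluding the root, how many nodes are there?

Trace insertions, counting only characters that open a new branch:
  "221" → 3 new (2, 2, 1)
  "20694" → prefix "2" already present; 4 new (0, 6, 9, 4)
  "7899" → 4 new (7, 8, 9, 9)
  "65229705" → 8 new (6, 5, 2, 2, 9, 7, 0, 5)
  "7890" → prefix "789" already present; 1 new (0)
  "7898041" → prefix "789" already present; 4 new (8, 0, 4, 1)
Total nodes = 3 + 4 + 4 + 8 + 1 + 4 = 24

24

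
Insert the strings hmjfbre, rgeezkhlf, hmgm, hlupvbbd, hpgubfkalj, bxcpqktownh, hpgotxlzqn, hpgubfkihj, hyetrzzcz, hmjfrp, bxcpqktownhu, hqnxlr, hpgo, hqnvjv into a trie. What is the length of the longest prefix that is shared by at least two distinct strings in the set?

Look for the deepest trie node that still has at least two words in its subtree.
e.g. "bxcpqktownh" and "bxcpqktownhu" share the prefix "bxcpqktownh" of length 11; no pair shares a longer one.
Longest shared-prefix length: 11

11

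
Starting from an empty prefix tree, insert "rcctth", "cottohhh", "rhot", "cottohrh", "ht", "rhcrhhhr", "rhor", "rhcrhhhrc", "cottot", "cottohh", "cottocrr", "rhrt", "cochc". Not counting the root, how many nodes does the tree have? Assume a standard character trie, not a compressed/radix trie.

38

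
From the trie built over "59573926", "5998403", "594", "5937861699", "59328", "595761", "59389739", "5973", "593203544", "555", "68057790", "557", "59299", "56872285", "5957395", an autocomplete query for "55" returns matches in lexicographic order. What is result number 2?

DFS of the "55" subtree visits, in order: "555", "557"
The 2nd is 557.

557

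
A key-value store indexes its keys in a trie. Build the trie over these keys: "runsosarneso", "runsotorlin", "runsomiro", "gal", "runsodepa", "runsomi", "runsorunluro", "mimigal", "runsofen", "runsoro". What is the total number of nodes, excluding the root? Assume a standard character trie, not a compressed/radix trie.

For each word, the new-node count is its length minus the longest prefix already in the trie:
  "runsosarneso" → 12 new (r, u, n, s, o, s, a, r, n, e, s, o)
  "runsotorlin" → prefix "runso" already present; 6 new (t, o, r, l, i, n)
  "runsomiro" → prefix "runso" already present; 4 new (m, i, r, o)
  "gal" → 3 new (g, a, l)
  "runsodepa" → prefix "runso" already present; 4 new (d, e, p, a)
  "runsomi" → prefix "runsomi" already present; 0 new (none)
  "runsorunluro" → prefix "runso" already present; 7 new (r, u, n, l, u, r, o)
  "mimigal" → 7 new (m, i, m, i, g, a, l)
  "runsofen" → prefix "runso" already present; 3 new (f, e, n)
  "runsoro" → prefix "runsor" already present; 1 new (o)
Total nodes = 12 + 6 + 4 + 3 + 4 + 0 + 7 + 7 + 3 + 1 = 47

47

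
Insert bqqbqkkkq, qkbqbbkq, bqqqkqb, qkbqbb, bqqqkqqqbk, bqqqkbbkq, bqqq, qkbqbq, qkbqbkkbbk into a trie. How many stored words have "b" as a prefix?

Traverse to the node for "b", then collect every word in that subtree.
Words under "b": bqqbqkkkq, bqqq, bqqqkbbkq, bqqqkqb, bqqqkqqqbk
Count: 5

5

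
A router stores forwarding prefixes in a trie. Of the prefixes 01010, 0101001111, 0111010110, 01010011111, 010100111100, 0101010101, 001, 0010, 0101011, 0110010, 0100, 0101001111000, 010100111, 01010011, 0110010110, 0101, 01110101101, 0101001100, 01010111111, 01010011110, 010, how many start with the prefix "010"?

15

Filter for entries beginning with "010":
Matches: "010", "0100", "0101", "01010", "01010011", "0101001100", "010100111", "0101001111", "01010011110", "010100111100", "0101001111000", "01010011111", "0101010101", "0101011", "01010111111"
Count: 15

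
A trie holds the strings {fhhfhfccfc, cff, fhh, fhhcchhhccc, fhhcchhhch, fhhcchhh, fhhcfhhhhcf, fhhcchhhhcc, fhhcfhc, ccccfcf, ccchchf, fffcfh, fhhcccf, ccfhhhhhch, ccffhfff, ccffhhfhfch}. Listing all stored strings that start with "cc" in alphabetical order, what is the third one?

ccffhfff

Words with prefix "cc", in lexicographic order: "ccccfcf", "ccchchf", "ccffhfff", "ccffhhfhfch", "ccfhhhhhch"
Position 3: ccffhfff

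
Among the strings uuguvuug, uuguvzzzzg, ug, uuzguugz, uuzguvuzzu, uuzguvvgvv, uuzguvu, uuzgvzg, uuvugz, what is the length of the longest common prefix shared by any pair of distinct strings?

The deepest shared node is where two words last agree before diverging.
"uuzguvu" and "uuzguvuzzu" agree on "uuzguvu" (7 characters) before diverging; nothing deeper is shared.
Longest shared-prefix length: 7

7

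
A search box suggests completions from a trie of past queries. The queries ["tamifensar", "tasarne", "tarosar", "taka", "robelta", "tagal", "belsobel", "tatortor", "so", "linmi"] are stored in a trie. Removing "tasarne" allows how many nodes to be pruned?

After clearing the end-marker at "tasarne", prune upward until reaching a node still needed by another word.
The suffix "sarne" (5 nodes) is used only by "tasarne"; the node for "ta" still has the child "m", so pruning stops there.
Nodes removed: 5

5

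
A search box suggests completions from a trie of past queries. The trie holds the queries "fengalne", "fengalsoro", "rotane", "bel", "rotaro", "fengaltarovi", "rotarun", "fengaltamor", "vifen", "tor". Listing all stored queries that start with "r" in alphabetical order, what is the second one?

Words with prefix "r", in lexicographic order: "rotane", "rotaro", "rotarun"
The 2nd is rotaro.

rotaro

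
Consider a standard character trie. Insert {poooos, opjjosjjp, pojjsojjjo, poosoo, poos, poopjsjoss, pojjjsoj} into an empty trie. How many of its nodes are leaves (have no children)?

Leaves are exactly the stored words that no other stored word extends.
Those words: "opjjosjjp", "pojjjsoj", "pojjsojjjo", "poooos", "poopjsjoss", "poosoo"
Leaf count: 6

6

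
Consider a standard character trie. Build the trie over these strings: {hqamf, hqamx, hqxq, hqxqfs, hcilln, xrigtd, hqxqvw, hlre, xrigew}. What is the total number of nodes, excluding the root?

28

Trie structure (* marks end of a word):
(root)
├─ h
│  ├─ c
│  │  └─ i
│  │     └─ l
│  │        └─ l
│  │           └─ n *
│  ├─ l
│  │  └─ r
│  │     └─ e *
│  └─ q
│     ├─ a
│     │  └─ m
│     │     ├─ f *
│     │     └─ x *
│     └─ x
│        └─ q *
│           ├─ f
│           │  └─ s *
│           └─ v
│              └─ w *
└─ x
   └─ r
      └─ i
         └─ g
            ├─ e
            │  └─ w *
            └─ t
               └─ d *
Counting every labelled node above: 28.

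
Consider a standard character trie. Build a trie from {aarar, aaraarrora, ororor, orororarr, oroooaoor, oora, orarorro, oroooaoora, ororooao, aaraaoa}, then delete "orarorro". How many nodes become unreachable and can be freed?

Walk "orarorro" from the leaf back toward the root, removing each node that no remaining word uses.
The suffix "arorro" (6 nodes) is used only by "orarorro"; the node for "or" still has the child "o", so pruning stops there.
Nodes removed: 6

6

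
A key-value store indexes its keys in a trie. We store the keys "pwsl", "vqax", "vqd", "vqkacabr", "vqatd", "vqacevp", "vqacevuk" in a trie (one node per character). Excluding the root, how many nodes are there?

For each word, the new-node count is its length minus the longest prefix already in the trie:
  "pwsl" → 4 new (p, w, s, l)
  "vqax" → 4 new (v, q, a, x)
  "vqd" → prefix "vq" already present; 1 new (d)
  "vqkacabr" → prefix "vq" already present; 6 new (k, a, c, a, b, r)
  "vqatd" → prefix "vqa" already present; 2 new (t, d)
  "vqacevp" → prefix "vqa" already present; 4 new (c, e, v, p)
  "vqacevuk" → prefix "vqacev" already present; 2 new (u, k)
Total nodes = 4 + 4 + 1 + 6 + 2 + 4 + 2 = 23

23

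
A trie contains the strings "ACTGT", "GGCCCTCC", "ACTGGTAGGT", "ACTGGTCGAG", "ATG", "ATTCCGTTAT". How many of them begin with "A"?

Traverse to the node for "A", then collect every word in that subtree.
Matches: "ACTGGTAGGT", "ACTGGTCGAG", "ACTGT", "ATG", "ATTCCGTTAT"
Count: 5

5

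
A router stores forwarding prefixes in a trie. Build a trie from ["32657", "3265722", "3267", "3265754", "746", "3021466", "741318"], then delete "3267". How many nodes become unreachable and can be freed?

1

A node on "3267"'s path can go only if nothing else ends at it or branches off below it.
The suffix "7" (1 node) is used only by "3267"; the node for "326" still has the child "5", so pruning stops there.
Nodes removed: 1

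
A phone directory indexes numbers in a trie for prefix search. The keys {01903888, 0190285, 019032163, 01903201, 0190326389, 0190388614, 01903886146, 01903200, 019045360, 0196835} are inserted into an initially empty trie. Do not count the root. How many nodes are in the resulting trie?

Trie structure (* marks end of a word):
(root)
└─ 0
   └─ 1
      └─ 9
         ├─ 0
         │  ├─ 2
         │  │  └─ 8
         │  │     └─ 5 *
         │  ├─ 3
         │  │  ├─ 2
         │  │  │  ├─ 0
         │  │  │  │  ├─ 0 *
         │  │  │  │  └─ 1 *
         │  │  │  ├─ 1
         │  │  │  │  └─ 6
         │  │  │  │     └─ 3 *
         │  │  │  └─ 6
         │  │  │     └─ 3
         │  │  │        └─ 8
         │  │  │           └─ 9 *
         │  │  └─ 8
         │  │     └─ 8
         │  │        ├─ 6
         │  │        │  └─ 1
         │  │        │     └─ 4 *
         │  │        │        └─ 6 *
         │  │        └─ 8 *
         │  └─ 4
         │     └─ 5
         │        └─ 3
         │           └─ 6
         │              └─ 0 *
         └─ 6
            └─ 8
               └─ 3
                  └─ 5 *
Counting every labelled node above: 35.

35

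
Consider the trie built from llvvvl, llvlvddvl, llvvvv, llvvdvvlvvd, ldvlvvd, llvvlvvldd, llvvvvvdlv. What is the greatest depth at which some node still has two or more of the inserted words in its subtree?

Equivalently: take the maximum, over all pairs, of their longest common prefix length.
e.g. "llvvvv" and "llvvvvvdlv" share the prefix "llvvvv" of length 6; no pair shares a longer one.
Longest shared-prefix length: 6

6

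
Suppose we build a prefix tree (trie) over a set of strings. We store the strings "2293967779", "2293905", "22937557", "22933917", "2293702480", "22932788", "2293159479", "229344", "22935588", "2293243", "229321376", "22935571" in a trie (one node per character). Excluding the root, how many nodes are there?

49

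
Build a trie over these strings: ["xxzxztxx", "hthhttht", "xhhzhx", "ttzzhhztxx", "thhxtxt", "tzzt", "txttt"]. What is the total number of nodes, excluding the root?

44

For each word, the new-node count is its length minus the longest prefix already in the trie:
  "xxzxztxx" → 8 new (x, x, z, x, z, t, x, x)
  "hthhttht" → 8 new (h, t, h, h, t, t, h, t)
  "xhhzhx" → prefix "x" already present; 5 new (h, h, z, h, x)
  "ttzzhhztxx" → 10 new (t, t, z, z, h, h, z, t, x, x)
  "thhxtxt" → prefix "t" already present; 6 new (h, h, x, t, x, t)
  "tzzt" → prefix "t" already present; 3 new (z, z, t)
  "txttt" → prefix "t" already present; 4 new (x, t, t, t)
Total nodes = 8 + 8 + 5 + 10 + 6 + 3 + 4 = 44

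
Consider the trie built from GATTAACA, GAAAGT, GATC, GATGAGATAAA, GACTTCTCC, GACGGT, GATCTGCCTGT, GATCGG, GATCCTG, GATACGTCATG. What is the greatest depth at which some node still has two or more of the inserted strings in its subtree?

Equivalently: take the maximum, over all pairs, of their longest common prefix length.
"GATC" and "GATCCTG" agree on "GATC" (4 characters) before diverging; nothing deeper is shared.
Longest shared-prefix length: 4

4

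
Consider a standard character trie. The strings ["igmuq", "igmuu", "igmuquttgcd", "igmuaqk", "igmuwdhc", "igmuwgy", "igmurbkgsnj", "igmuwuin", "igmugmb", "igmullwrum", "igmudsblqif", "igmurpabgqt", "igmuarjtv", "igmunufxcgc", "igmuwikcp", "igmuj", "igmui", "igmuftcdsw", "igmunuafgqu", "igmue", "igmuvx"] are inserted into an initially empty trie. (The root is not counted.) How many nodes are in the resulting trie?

84

Count nodes per top-level branch (shared prefixes stored once):
  'i'-branch (igmuaqk, igmuarjtv, igmudsblqif, igmue, igmuftcdsw, igmugmb, igmui, igmuj, igmullwrum, igmunuafgqu, igmunufxcgc, igmuq, igmuquttgcd, igmurbkgsnj, igmurpabgqt, igmuu, igmuvx, igmuwdhc, igmuwgy, igmuwikcp, igmuwuin): 84 nodes
Sum: 84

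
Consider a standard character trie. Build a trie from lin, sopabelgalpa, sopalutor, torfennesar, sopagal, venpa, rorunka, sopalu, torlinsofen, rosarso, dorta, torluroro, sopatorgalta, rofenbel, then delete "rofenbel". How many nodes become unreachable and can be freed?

After clearing the end-marker at "rofenbel", prune upward until reaching a node still needed by another word.
The suffix "fenbel" (6 nodes) is used only by "rofenbel"; the node for "ro" still has the child "r", so pruning stops there.
Nodes removed: 6

6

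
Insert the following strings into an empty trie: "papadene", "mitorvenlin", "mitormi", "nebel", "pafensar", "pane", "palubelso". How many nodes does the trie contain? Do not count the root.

Count nodes per top-level branch (shared prefixes stored once):
  'm'-branch (mitormi, mitorvenlin): 13 nodes
  'n'-branch (nebel): 5 nodes
  'p'-branch (pafensar, palubelso, pane, papadene): 23 nodes
Sum: 41

41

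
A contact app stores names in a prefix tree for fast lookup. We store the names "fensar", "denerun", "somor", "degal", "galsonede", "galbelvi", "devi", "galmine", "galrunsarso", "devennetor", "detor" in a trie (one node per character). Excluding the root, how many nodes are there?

Trace insertions, counting only characters that open a new branch:
  "fensar" → 6 new (f, e, n, s, a, r)
  "denerun" → 7 new (d, e, n, e, r, u, n)
  "somor" → 5 new (s, o, m, o, r)
  "degal" → prefix "de" already present; 3 new (g, a, l)
  "galsonede" → 9 new (g, a, l, s, o, n, e, d, e)
  "galbelvi" → prefix "gal" already present; 5 new (b, e, l, v, i)
  "devi" → prefix "de" already present; 2 new (v, i)
  "galmine" → prefix "gal" already present; 4 new (m, i, n, e)
  "galrunsarso" → prefix "gal" already present; 8 new (r, u, n, s, a, r, s, o)
  "devennetor" → prefix "dev" already present; 7 new (e, n, n, e, t, o, r)
  "detor" → prefix "de" already present; 3 new (t, o, r)
Total nodes = 6 + 7 + 5 + 3 + 9 + 5 + 2 + 4 + 8 + 7 + 3 = 59

59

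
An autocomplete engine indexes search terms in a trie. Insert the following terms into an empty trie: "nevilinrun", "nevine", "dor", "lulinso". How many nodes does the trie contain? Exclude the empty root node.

For each word, the new-node count is its length minus the longest prefix already in the trie:
  "nevilinrun" → 10 new (n, e, v, i, l, i, n, r, u, n)
  "nevine" → prefix "nevi" already present; 2 new (n, e)
  "dor" → 3 new (d, o, r)
  "lulinso" → 7 new (l, u, l, i, n, s, o)
Total nodes = 10 + 2 + 3 + 7 = 22

22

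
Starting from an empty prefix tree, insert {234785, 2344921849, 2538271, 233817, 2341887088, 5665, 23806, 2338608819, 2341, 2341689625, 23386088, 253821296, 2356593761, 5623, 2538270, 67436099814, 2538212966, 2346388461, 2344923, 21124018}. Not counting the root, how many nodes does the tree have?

91

Trace insertions, counting only characters that open a new branch:
  "234785" → 6 new (2, 3, 4, 7, 8, 5)
  "2344921849" → prefix "234" already present; 7 new (4, 9, 2, 1, 8, 4, 9)
  "2538271" → prefix "2" already present; 6 new (5, 3, 8, 2, 7, 1)
  "233817" → prefix "23" already present; 4 new (3, 8, 1, 7)
  "2341887088" → prefix "234" already present; 7 new (1, 8, 8, 7, 0, 8, 8)
  "5665" → 4 new (5, 6, 6, 5)
  "23806" → prefix "23" already present; 3 new (8, 0, 6)
  "2338608819" → prefix "2338" already present; 6 new (6, 0, 8, 8, 1, 9)
  "2341" → prefix "2341" already present; 0 new (none)
  "2341689625" → prefix "2341" already present; 6 new (6, 8, 9, 6, 2, 5)
  "23386088" → prefix "23386088" already present; 0 new (none)
  "253821296" → prefix "25382" already present; 4 new (1, 2, 9, 6)
  "2356593761" → prefix "23" already present; 8 new (5, 6, 5, 9, 3, 7, 6, 1)
  "5623" → prefix "56" already present; 2 new (2, 3)
  "2538270" → prefix "253827" already present; 1 new (0)
  "67436099814" → 11 new (6, 7, 4, 3, 6, 0, 9, 9, 8, 1, 4)
  "2538212966" → prefix "253821296" already present; 1 new (6)
  "2346388461" → prefix "234" already present; 7 new (6, 3, 8, 8, 4, 6, 1)
  "2344923" → prefix "234492" already present; 1 new (3)
  "21124018" → prefix "2" already present; 7 new (1, 1, 2, 4, 0, 1, 8)
Total nodes = 6 + 7 + 6 + 4 + 7 + 4 + 3 + 6 + 0 + 6 + 0 + 4 + 8 + 2 + 1 + 11 + 1 + 7 + 1 + 7 = 91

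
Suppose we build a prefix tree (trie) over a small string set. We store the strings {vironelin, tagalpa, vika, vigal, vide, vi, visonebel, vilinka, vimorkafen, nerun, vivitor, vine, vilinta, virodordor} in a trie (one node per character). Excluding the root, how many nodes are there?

63

Count nodes per top-level branch (shared prefixes stored once):
  'n'-branch (nerun): 5 nodes
  't'-branch (tagalpa): 7 nodes
  'v'-branch (vi, vide, vigal, vika, vilinka, vilinta, vimorkafen, vine, virodordor, vironelin, visonebel, vivitor): 51 nodes
Sum: 63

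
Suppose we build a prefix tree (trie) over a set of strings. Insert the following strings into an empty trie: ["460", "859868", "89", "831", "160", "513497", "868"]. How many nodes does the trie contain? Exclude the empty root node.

23

Trie structure (* marks end of a word):
(root)
├─ 1
│  └─ 6
│     └─ 0 *
├─ 4
│  └─ 6
│     └─ 0 *
├─ 5
│  └─ 1
│     └─ 3
│        └─ 4
│           └─ 9
│              └─ 7 *
└─ 8
   ├─ 3
   │  └─ 1 *
   ├─ 5
   │  └─ 9
   │     └─ 8
   │        └─ 6
   │           └─ 8 *
   ├─ 6
   │  └─ 8 *
   └─ 9 *
Counting every labelled node above: 23.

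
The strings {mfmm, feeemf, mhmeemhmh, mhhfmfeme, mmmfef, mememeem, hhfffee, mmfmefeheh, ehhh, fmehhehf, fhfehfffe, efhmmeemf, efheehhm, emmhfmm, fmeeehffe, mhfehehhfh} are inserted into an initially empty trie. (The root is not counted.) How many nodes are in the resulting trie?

Insert word by word; a character creates a node only if that edge doesn't already exist:
  "mfmm" → 4 new (m, f, m, m)
  "feeemf" → 6 new (f, e, e, e, m, f)
  "mhmeemhmh" → prefix "m" already present; 8 new (h, m, e, e, m, h, m, h)
  "mhhfmfeme" → prefix "mh" already present; 7 new (h, f, m, f, e, m, e)
  "mmmfef" → prefix "m" already present; 5 new (m, m, f, e, f)
  "mememeem" → prefix "m" already present; 7 new (e, m, e, m, e, e, m)
  "hhfffee" → 7 new (h, h, f, f, f, e, e)
  "mmfmefeheh" → prefix "mm" already present; 8 new (f, m, e, f, e, h, e, h)
  "ehhh" → 4 new (e, h, h, h)
  "fmehhehf" → prefix "f" already present; 7 new (m, e, h, h, e, h, f)
  "fhfehfffe" → prefix "f" already present; 8 new (h, f, e, h, f, f, f, e)
  "efhmmeemf" → prefix "e" already present; 8 new (f, h, m, m, e, e, m, f)
  "efheehhm" → prefix "efh" already present; 5 new (e, e, h, h, m)
  "emmhfmm" → prefix "e" already present; 6 new (m, m, h, f, m, m)
  "fmeeehffe" → prefix "fme" already present; 6 new (e, e, h, f, f, e)
  "mhfehehhfh" → prefix "mh" already present; 8 new (f, e, h, e, h, h, f, h)
Total nodes = 4 + 6 + 8 + 7 + 5 + 7 + 7 + 8 + 4 + 7 + 8 + 8 + 5 + 6 + 6 + 8 = 104

104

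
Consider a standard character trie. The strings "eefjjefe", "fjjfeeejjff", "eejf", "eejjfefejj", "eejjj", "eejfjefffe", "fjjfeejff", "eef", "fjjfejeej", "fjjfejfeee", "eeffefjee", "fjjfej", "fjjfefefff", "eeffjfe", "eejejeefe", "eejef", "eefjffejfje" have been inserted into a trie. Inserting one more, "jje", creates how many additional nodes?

3

"jje" shares no prefix with any stored word, so all 3 characters open new nodes.
3 − 0 = 3 new nodes.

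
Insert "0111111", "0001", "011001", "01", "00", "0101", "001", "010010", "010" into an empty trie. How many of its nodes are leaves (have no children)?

6

Leaves are exactly the stored words that no other stored word extends.
Those words: "0001", "001", "010010", "0101", "011001", "0111111"
Leaf count: 6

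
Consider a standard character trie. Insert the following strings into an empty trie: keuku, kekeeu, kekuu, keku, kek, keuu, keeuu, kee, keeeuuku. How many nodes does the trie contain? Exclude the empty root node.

20

Trie structure (* marks end of a word):
(root)
└─ k
   └─ e
      ├─ e *
      │  ├─ e
      │  │  └─ u
      │  │     └─ u
      │  │        └─ k
      │  │           └─ u *
      │  └─ u
      │     └─ u *
      ├─ k *
      │  ├─ e
      │  │  └─ e
      │  │     └─ u *
      │  └─ u *
      │     └─ u *
      └─ u
         ├─ k
         │  └─ u *
         └─ u *
Counting every labelled node above: 20.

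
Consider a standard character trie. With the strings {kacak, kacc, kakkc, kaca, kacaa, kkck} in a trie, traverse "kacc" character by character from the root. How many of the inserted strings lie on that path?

1

Traverse "kacc" character by character; count nodes along the way that are marked as word ends.
Prefixes of the query that are stored words: "kacc"
Count: 1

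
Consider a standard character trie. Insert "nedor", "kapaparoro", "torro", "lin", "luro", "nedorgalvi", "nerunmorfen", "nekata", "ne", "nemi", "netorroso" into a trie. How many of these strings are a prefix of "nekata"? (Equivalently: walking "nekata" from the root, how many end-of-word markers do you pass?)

Check each prefix of "nekata" against the stored set — each match is an end-marker on the path.
Prefixes of the query that are stored words: "ne", "nekata"
Count: 2

2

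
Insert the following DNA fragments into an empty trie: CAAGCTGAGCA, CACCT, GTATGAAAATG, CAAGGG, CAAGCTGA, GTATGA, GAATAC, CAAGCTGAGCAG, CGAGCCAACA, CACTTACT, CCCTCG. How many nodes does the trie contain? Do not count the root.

52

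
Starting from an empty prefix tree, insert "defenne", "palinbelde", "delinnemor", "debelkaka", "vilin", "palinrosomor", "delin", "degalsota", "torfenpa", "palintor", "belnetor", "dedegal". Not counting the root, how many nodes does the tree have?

75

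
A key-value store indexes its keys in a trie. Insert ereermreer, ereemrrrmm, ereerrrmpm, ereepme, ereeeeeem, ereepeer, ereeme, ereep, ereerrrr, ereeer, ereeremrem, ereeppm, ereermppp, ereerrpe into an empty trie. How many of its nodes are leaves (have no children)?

13

A leaf is a node with no children — equivalently, the end of a word that is not a proper prefix of any other stored word.
Those words: "ereeeeeem", "ereeer", "ereeme", "ereemrrrmm", "ereepeer", "ereepme", "ereeppm", "ereeremrem", "ereermppp", "ereermreer", "ereerrpe", "ereerrrmpm", "ereerrrr"
Leaf count: 13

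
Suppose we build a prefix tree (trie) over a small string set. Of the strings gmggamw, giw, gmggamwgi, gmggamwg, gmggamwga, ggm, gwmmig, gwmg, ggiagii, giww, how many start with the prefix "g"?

10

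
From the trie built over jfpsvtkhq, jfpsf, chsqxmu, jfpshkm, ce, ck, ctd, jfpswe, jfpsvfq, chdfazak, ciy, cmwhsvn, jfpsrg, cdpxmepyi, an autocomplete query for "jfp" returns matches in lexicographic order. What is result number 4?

Filter for "jfp…" and sort: "jfpsf", "jfpshkm", "jfpsrg", "jfpsvfq", "jfpsvtkhq", "jfpswe"
Position 4: jfpsvfq

jfpsvfq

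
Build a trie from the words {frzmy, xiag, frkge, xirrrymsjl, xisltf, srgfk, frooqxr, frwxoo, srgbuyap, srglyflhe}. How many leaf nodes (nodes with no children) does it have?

10

A leaf is a node with no children — equivalently, the end of a word that is not a proper prefix of any other stored word.
Those words: "frkge", "frooqxr", "frwxoo", "frzmy", "srgbuyap", "srgfk", "srglyflhe", "xiag", "xirrrymsjl", "xisltf"
Leaf count: 10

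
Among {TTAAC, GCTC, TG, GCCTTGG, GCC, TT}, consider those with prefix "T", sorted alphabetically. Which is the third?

Words with prefix "T", in lexicographic order: "TG", "TT", "TTAAC"
The 3rd is TTAAC.

TTAAC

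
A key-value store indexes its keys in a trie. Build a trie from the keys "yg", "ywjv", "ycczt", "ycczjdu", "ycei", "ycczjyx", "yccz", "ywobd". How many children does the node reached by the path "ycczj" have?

Walk "ycczj" from the root, arriving at one node.
Distinct next characters after "ycczj": d, y.
That node has 2 child edges.

2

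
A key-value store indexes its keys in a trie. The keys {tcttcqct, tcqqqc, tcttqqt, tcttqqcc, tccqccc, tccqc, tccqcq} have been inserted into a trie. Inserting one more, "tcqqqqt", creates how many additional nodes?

2

Walking "tcqqqqt" from the root, the first 5 characters ("tcqqq") follow existing edges; "q" is the first miss.
Each of the 2 remaining characters creates one node.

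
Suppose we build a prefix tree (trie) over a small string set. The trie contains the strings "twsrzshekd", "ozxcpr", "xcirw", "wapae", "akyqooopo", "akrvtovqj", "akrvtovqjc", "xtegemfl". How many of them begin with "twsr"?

1

Filter for entries beginning with "twsr":
Words under "twsr": twsrzshekd
Count: 1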